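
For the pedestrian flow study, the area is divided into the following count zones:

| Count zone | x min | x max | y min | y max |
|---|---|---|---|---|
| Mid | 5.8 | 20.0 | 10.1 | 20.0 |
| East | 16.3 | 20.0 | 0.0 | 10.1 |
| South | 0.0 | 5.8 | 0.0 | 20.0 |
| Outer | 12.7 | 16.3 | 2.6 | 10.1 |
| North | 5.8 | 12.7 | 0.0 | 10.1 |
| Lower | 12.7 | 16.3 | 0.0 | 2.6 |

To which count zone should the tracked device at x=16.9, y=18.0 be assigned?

Mid

The point has x = 16.9 and y = 18.0.
Only Mid satisfies 5.8 ≤ x ≤ 20.0 and 10.1 ≤ y ≤ 20.0.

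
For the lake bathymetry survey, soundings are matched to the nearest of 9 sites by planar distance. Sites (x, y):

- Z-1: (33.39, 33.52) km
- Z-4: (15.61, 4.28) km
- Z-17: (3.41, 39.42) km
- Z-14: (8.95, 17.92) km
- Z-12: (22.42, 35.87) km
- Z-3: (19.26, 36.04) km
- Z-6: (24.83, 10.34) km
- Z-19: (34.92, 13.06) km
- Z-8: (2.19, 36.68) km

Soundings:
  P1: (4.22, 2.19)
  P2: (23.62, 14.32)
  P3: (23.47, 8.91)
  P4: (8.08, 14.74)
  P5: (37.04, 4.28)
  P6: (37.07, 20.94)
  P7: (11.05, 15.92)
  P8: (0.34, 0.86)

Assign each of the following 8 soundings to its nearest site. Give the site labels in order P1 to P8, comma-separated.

Z-4, Z-6, Z-6, Z-14, Z-19, Z-19, Z-14, Z-4

P1 → Z-4 (d²=134.10)
P2 → Z-6 (d²=17.30)
P3 → Z-6 (d²=3.89)
P4 → Z-14 (d²=10.87)
P5 → Z-19 (d²=81.58)
P6 → Z-19 (d²=66.72)
P7 → Z-14 (d²=8.41)
P8 → Z-4 (d²=244.87)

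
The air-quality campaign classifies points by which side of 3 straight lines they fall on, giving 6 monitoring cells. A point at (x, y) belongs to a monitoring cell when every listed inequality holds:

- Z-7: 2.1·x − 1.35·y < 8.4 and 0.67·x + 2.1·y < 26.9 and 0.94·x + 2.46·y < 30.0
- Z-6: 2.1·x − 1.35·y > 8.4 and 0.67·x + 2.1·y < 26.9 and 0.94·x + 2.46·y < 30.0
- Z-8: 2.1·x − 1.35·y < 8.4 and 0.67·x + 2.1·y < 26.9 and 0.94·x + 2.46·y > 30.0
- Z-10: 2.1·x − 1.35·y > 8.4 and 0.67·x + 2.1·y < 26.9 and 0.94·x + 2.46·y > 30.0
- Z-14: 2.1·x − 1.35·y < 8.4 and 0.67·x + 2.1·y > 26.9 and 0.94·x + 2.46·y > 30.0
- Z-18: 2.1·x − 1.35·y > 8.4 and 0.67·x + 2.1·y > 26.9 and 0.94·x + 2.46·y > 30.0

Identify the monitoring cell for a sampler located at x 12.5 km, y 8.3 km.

2.1·12.5 − 1.35·8.3 = 15.045, which is > 8.4
0.67·12.5 + 2.1·8.3 = 25.805, which is < 26.9
0.94·12.5 + 2.46·8.3 = 32.168, which is > 30.0
This sign pattern matches Z-10.

Z-10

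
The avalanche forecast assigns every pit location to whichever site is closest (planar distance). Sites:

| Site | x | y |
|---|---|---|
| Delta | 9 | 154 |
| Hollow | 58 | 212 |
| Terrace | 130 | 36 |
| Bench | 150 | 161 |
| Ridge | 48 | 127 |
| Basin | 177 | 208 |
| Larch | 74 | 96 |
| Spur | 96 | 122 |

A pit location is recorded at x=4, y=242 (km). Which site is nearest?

Hollow

Squared distances to each site:
Delta: 7769.000; Hollow: 3816.000; Terrace: 58312.000; Bench: 27877.000; Ridge: 15161.000; Basin: 31085.000; Larch: 26216.000; Spur: 22864.000.
Minimum at Hollow.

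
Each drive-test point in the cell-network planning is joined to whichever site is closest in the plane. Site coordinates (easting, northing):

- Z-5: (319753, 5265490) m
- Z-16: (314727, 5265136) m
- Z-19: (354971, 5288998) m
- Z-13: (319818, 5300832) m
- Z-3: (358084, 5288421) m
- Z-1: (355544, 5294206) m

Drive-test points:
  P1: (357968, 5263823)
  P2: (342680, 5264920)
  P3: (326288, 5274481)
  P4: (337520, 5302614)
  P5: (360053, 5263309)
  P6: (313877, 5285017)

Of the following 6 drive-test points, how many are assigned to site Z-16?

0

P1 → Z-3
P2 → Z-5
P3 → Z-5
P4 → Z-13
P5 → Z-3
P6 → Z-13
0 of the 6 go to Z-16.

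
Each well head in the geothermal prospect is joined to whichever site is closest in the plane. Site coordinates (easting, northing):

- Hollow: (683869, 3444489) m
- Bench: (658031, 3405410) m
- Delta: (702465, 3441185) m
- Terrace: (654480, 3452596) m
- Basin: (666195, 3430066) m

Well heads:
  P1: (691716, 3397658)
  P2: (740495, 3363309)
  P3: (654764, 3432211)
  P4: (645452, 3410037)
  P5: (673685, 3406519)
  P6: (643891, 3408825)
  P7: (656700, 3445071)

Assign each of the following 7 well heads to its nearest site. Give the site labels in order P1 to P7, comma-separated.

Bench, Delta, Basin, Bench, Bench, Bench, Terrace

P1 → Bench (d²=1194772729.00)
P2 → Delta (d²=7510952276.00)
P3 → Basin (d²=135268786.00)
P4 → Bench (d²=179640370.00)
P5 → Bench (d²=246277597.00)
P6 → Bench (d²=211601825.00)
P7 → Terrace (d²=61554025.00)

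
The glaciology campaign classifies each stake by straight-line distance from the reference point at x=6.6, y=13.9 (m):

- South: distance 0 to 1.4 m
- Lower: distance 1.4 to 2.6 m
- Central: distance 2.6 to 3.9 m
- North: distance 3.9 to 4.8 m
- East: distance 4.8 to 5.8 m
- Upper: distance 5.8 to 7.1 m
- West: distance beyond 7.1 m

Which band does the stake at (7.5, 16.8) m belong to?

Central

Distance = √((7.5−6.6)² + (16.8−13.9)²) = √(0.810 + 8.410) = 3.036 m.
2.6 ≤ 3.036 < 3.9 → Central.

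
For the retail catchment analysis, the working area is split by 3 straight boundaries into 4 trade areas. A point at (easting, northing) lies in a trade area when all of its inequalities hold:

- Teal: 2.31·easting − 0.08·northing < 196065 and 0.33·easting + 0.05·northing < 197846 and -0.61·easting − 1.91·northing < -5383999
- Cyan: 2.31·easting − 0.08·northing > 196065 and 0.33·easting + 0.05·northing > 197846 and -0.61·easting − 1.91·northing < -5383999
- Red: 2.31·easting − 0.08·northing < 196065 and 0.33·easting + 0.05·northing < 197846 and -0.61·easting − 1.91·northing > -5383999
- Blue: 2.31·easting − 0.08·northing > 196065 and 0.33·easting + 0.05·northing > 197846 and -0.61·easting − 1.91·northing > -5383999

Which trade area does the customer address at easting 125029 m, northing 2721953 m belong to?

2.31·125029 − 0.08·2721953 = 71060.750, which is < 196065
0.33·125029 + 0.05·2721953 = 177357.220, which is < 197846
-0.61·125029 − 1.91·2721953 = -5275197.920, which is > -5383999
This sign pattern matches Red.

Red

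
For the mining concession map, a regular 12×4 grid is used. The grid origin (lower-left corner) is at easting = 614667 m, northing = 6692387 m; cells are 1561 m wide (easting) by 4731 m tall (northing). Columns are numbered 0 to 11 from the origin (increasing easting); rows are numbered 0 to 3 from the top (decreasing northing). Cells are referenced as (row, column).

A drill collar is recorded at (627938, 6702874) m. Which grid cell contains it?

(1, 8)

Column index: ⌊(627938 − 614667) / 1561⌋ = ⌊8.502⌋ = 8
Row offset from origin: ⌊(6702874 − 6692387) / 4731⌋ = ⌊2.217⌋ = 2 → row 1 (counted from top)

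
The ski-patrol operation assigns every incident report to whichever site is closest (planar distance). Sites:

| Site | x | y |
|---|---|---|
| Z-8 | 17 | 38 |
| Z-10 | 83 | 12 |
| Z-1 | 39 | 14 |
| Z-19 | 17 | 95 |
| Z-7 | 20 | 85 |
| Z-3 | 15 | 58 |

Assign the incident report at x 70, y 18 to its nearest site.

Squared distances to each site:
Z-8: 3209.000; Z-10: 205.000; Z-1: 977.000; Z-19: 8738.000; Z-7: 6989.000; Z-3: 4625.000.
Minimum at Z-10.

Z-10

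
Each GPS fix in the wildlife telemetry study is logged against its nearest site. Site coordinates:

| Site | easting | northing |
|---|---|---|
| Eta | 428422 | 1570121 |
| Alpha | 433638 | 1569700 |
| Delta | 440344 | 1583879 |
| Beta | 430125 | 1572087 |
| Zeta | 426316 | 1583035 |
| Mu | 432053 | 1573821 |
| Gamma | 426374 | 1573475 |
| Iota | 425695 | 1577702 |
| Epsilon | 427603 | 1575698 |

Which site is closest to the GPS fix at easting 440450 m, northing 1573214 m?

Alpha

Squared distances to each site:
Eta: 154239433.000; Alpha: 58751540.000; Delta: 113753461.000; Beta: 107875754.000; Zeta: 296221997.000; Mu: 70878058.000; Gamma: 198201897.000; Iota: 237852169.000; Epsilon: 171215665.000.
Minimum at Alpha.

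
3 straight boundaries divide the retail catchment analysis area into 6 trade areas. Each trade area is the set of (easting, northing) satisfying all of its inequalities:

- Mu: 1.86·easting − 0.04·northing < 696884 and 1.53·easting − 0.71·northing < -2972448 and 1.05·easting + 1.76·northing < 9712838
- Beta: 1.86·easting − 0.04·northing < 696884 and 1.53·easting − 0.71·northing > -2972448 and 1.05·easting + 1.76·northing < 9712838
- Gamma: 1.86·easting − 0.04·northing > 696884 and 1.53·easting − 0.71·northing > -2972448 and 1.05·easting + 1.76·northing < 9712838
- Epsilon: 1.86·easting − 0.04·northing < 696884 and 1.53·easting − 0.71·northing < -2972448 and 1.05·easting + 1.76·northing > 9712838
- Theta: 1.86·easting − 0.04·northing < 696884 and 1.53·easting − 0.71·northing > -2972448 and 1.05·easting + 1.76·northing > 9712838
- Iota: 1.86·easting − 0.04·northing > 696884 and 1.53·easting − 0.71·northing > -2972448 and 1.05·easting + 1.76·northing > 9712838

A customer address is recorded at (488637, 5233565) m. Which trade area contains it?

Iota

1.86·488637 − 0.04·5233565 = 699522.220, which is > 696884
1.53·488637 − 0.71·5233565 = -2968216.540, which is > -2972448
1.05·488637 + 1.76·5233565 = 9724143.250, which is > 9712838
This sign pattern matches Iota.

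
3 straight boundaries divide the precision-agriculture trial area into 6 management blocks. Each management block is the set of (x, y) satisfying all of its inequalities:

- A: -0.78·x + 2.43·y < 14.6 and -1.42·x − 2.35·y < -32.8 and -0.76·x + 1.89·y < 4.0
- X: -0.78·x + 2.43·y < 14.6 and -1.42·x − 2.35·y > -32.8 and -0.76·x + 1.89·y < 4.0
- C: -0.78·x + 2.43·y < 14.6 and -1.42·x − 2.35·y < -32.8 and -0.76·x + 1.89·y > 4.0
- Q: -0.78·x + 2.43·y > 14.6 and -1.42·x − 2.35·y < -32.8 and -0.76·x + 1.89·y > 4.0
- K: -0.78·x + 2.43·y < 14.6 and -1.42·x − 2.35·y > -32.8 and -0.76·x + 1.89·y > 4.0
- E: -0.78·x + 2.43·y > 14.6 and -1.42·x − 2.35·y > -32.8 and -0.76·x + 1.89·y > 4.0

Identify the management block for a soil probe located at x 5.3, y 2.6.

X

-0.78·5.3 + 2.43·2.6 = 2.184, which is < 14.6
-1.42·5.3 − 2.35·2.6 = -13.636, which is > -32.8
-0.76·5.3 + 1.89·2.6 = 0.886, which is < 4.0
This sign pattern matches X.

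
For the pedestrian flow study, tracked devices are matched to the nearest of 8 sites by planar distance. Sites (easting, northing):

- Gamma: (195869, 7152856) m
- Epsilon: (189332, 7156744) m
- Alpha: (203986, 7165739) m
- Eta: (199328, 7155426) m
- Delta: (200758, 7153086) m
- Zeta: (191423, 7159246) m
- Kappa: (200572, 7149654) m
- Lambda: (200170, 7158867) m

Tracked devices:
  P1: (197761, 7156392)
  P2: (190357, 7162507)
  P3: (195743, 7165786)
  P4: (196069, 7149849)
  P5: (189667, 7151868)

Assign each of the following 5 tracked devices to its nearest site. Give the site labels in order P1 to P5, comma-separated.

Eta, Zeta, Zeta, Gamma, Epsilon

P1 → Eta (d²=3388645.00)
P2 → Zeta (d²=11770477.00)
P3 → Zeta (d²=61434000.00)
P4 → Gamma (d²=9082049.00)
P5 → Epsilon (d²=23887601.00)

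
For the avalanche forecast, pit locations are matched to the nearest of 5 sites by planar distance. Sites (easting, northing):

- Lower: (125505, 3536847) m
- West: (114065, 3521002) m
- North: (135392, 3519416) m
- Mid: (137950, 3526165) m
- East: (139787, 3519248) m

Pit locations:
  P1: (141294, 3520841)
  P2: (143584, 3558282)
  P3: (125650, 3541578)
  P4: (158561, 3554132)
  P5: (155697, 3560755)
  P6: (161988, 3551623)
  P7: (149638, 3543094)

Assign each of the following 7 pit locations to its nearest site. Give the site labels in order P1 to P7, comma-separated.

P1 → East (d²=4808698.00)
P2 → Lower (d²=786309466.00)
P3 → Lower (d²=22403386.00)
P4 → Mid (d²=1206966410.00)
P5 → Lower (d²=1483149328.00)
P6 → Mid (d²=1225935208.00)
P7 → Mid (d²=423200385.00)

East, Lower, Lower, Mid, Lower, Mid, Mid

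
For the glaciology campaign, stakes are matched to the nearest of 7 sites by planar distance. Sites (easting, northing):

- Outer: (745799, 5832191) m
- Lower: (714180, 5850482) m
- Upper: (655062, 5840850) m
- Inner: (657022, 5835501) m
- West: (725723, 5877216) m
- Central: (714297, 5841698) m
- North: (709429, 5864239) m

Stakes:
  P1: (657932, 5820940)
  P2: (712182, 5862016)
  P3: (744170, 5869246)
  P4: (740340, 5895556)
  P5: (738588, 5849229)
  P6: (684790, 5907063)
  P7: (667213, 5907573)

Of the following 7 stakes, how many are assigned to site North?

P1 → Inner
P2 → North
P3 → West
P4 → West
P5 → Outer
P6 → North
P7 → North
3 of the 7 go to North.

3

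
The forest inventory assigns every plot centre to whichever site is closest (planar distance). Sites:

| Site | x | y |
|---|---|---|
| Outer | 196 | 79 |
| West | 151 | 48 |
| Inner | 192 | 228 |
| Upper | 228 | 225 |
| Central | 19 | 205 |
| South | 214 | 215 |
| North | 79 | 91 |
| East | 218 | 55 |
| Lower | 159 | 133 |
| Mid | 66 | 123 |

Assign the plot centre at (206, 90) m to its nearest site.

Outer

Squared distances to each site:
Outer: 221.000; West: 4789.000; Inner: 19240.000; Upper: 18709.000; Central: 48194.000; South: 15689.000; North: 16130.000; East: 1369.000; Lower: 4058.000; Mid: 20689.000.
Minimum at Outer.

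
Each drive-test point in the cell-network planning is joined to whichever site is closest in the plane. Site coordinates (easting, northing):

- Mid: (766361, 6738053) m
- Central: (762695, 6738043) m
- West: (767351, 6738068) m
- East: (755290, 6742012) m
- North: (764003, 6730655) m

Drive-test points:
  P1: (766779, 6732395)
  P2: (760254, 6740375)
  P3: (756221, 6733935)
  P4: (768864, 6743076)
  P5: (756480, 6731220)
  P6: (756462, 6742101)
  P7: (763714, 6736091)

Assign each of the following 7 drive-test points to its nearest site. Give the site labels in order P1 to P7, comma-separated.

P1 → North (d²=10733776.00)
P2 → Central (d²=11396705.00)
P3 → Central (d²=58788340.00)
P4 → West (d²=27369233.00)
P5 → North (d²=56914754.00)
P6 → East (d²=1381505.00)
P7 → Central (d²=4848665.00)

North, Central, Central, West, North, East, Central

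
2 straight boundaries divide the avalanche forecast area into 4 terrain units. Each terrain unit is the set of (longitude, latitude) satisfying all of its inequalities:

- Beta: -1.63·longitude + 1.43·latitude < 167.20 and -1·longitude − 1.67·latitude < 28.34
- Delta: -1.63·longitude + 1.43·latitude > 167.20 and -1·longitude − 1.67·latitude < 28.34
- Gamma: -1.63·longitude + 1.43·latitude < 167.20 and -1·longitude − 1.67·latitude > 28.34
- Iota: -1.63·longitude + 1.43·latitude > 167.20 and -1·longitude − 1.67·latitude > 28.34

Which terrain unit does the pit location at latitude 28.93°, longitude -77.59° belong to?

Iota

-1.63·-77.59 + 1.43·28.93 = 167.842, which is > 167.20
-1·-77.59 − 1.67·28.93 = 29.277, which is > 28.34
This sign pattern matches Iota.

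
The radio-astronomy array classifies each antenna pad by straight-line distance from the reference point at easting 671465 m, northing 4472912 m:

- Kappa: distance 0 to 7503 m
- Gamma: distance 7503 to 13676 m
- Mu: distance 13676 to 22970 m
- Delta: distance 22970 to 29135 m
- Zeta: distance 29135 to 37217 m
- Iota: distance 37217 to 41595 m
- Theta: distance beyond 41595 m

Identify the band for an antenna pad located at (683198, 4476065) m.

Distance = √((683198−671465)² + (4476065−4472912)²) = √(137663289.000 + 9941409.000) = 12149.267 m.
7503 ≤ 12149.267 < 13676 → Gamma.

Gamma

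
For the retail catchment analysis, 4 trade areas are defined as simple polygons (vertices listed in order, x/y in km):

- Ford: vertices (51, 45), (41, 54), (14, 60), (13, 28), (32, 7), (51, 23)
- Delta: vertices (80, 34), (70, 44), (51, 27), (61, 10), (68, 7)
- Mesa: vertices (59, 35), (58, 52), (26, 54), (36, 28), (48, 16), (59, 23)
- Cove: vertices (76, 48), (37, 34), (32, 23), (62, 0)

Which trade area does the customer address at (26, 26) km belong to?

Ford

Cast a ray rightward from (26, 26). For each polygon, the edges (by vertex number in listed order) whose endpoints lie on opposite sides of y = 26, where each meets that height, and whether that is right or left of the point:
Ford: 4–5 at x≈14.8 (left), 6–1 at x≈51.0 (right) → 1 crossing.
Delta: 3–4 at x≈51.6 (right), 5–1 at x≈76.4 (right) → 2 crossings.
Mesa: 4–5 at x≈38.0 (right), 6–1 at x≈59.0 (right) → 2 crossings.
Cove: 2–3 at x≈33.4 (right), 4–1 at x≈69.6 (right) → 2 crossings.
Only Ford has an odd count, so the point is inside Ford.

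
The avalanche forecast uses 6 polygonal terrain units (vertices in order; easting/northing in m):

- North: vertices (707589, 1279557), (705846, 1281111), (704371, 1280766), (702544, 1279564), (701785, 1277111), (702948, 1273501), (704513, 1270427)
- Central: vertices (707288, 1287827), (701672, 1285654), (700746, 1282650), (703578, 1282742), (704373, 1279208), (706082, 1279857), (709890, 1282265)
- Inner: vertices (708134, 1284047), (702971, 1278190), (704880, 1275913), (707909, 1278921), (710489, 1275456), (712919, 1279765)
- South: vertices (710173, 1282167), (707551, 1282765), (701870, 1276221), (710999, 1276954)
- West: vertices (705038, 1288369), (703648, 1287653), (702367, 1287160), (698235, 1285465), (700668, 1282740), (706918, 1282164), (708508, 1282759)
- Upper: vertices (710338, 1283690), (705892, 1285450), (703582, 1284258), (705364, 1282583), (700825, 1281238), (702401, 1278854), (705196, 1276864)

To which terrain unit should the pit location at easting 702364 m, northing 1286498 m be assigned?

West

Cast a ray rightward from (702364, 1286498). For each polygon, the edges (by vertex number in listed order) whose endpoints lie on opposite sides of northing = 1286498, where each meets that height, and whether that is right or left of the point:
North: no edge straddles that height → 0 crossings.
Central: 1–2 at easting≈703853.3 (right), 7–1 at easting≈707909.7 (right) → 2 crossings.
Inner: no edge straddles that height → 0 crossings.
South: no edge straddles that height → 0 crossings.
West: 3–4 at easting≈700753.2 (left), 7–1 at easting≈706195.3 (right) → 1 crossing.
Upper: no edge straddles that height → 0 crossings.
Only West has an odd count, so the point is inside West.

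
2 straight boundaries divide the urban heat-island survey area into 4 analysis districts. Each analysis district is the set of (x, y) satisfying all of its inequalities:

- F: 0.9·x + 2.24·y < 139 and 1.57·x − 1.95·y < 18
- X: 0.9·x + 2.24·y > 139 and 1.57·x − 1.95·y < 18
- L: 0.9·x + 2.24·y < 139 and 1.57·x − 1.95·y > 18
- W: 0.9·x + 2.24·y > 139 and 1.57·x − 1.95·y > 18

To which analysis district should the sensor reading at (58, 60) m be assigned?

0.9·58 + 2.24·60 = 186.600, which is > 139
1.57·58 − 1.95·60 = -25.940, which is < 18
This sign pattern matches X.

X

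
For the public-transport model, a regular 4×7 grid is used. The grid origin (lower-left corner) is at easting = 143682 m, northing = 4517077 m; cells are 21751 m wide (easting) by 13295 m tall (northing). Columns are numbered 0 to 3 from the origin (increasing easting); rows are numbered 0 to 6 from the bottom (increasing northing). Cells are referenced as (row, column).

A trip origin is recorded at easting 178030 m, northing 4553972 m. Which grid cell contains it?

Column index: ⌊(178030 − 143682) / 21751⌋ = ⌊1.579⌋ = 1
Row offset from origin: ⌊(4553972 − 4517077) / 13295⌋ = ⌊2.775⌋ = 2 → row 2

(2, 1)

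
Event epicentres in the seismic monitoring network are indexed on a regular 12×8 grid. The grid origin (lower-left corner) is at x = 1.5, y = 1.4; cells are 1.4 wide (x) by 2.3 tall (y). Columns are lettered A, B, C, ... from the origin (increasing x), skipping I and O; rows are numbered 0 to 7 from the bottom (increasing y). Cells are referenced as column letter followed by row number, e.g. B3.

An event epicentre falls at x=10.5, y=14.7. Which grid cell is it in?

Column index: ⌊(10.5 − 1.5) / 1.4⌋ = ⌊6.429⌋ = 6 → column G
Row offset from origin: ⌊(14.7 − 1.4) / 2.3⌋ = ⌊5.783⌋ = 5 → row 5

G5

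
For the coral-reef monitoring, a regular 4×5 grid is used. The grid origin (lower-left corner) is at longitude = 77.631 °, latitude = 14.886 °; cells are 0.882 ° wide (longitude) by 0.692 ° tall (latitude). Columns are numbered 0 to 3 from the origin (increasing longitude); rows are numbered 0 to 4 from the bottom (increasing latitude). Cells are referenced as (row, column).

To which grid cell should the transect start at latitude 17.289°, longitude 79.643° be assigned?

(3, 2)

Column index: ⌊(79.643 − 77.631) / 0.882⌋ = ⌊2.281⌋ = 2
Row offset from origin: ⌊(17.289 − 14.886) / 0.692⌋ = ⌊3.473⌋ = 3 → row 3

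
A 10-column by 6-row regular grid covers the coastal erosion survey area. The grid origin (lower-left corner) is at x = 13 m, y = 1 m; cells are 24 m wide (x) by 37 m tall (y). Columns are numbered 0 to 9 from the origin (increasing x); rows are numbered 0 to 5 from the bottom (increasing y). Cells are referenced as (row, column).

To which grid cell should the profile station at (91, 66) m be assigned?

(1, 3)

Column index: ⌊(91 − 13) / 24⌋ = ⌊3.250⌋ = 3
Row offset from origin: ⌊(66 − 1) / 37⌋ = ⌊1.757⌋ = 1 → row 1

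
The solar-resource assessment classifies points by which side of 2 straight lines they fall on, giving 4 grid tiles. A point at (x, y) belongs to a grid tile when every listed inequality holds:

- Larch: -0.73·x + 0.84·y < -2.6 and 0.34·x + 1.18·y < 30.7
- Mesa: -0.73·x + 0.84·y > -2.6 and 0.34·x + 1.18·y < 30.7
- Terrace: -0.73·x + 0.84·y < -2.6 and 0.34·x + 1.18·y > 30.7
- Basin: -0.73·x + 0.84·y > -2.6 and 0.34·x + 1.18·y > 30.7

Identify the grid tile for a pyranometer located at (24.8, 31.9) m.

-0.73·24.8 + 0.84·31.9 = 8.692, which is > -2.6
0.34·24.8 + 1.18·31.9 = 46.074, which is > 30.7
This sign pattern matches Basin.

Basin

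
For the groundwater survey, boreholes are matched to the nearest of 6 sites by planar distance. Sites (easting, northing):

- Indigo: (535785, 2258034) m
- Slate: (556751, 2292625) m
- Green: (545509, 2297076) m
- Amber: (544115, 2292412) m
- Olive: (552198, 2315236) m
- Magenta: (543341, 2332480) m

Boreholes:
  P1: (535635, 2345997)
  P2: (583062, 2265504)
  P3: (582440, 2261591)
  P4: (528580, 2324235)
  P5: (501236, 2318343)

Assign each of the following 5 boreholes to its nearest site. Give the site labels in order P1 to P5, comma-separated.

Magenta, Slate, Slate, Magenta, Magenta

P1 → Magenta (d²=242091725.00)
P2 → Slate (d²=1427817362.00)
P3 → Slate (d²=1623033877.00)
P4 → Magenta (d²=285867146.00)
P5 → Magenta (d²=1972685794.00)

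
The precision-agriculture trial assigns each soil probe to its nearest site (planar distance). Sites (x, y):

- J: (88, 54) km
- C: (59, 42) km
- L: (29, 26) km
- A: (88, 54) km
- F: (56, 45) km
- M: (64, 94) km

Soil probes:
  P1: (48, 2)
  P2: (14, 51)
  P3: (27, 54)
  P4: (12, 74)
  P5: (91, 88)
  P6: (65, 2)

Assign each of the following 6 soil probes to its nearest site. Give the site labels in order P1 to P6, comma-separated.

L, L, L, L, M, C

P1 → L (d²=937.00)
P2 → L (d²=850.00)
P3 → L (d²=788.00)
P4 → L (d²=2593.00)
P5 → M (d²=765.00)
P6 → C (d²=1636.00)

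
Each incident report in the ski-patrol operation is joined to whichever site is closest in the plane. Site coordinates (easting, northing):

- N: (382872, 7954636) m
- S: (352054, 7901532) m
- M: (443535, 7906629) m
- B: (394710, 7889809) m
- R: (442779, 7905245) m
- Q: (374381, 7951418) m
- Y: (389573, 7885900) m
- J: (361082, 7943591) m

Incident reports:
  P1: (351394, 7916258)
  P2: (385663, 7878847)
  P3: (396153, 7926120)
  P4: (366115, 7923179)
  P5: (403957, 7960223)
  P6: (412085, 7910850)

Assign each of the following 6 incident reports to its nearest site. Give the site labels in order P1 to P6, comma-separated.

P1 → S (d²=217290676.00)
P2 → Y (d²=65032909.00)
P3 → N (d²=989547217.00)
P4 → J (d²=441980833.00)
P5 → N (d²=475791794.00)
P6 → B (d²=744614306.00)

S, Y, N, J, N, B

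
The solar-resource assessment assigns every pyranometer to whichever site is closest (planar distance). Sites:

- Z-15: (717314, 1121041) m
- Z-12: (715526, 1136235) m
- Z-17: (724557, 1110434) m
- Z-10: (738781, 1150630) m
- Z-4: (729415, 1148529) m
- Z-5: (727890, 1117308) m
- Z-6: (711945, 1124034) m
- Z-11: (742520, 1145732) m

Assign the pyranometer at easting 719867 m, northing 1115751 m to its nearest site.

Z-15

Squared distances to each site:
Z-15: 34501909.000; Z-12: 438438537.000; Z-17: 50266589.000; Z-10: 1574284037.000; Z-4: 1165561588.000; Z-5: 66792778.000; Z-6: 131366173.000; Z-11: 1412018770.000.
Minimum at Z-15.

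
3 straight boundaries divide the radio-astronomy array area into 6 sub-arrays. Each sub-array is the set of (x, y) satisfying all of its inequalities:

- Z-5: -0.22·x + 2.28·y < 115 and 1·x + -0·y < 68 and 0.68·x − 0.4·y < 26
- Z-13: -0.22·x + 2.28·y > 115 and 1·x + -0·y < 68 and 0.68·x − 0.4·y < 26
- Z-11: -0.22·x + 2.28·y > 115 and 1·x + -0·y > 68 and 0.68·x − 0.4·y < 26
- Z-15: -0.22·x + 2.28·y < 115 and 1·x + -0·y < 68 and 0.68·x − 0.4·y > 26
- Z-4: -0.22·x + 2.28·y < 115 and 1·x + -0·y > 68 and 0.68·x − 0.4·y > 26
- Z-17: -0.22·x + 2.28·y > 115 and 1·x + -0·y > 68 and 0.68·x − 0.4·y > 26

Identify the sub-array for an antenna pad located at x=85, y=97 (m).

Z-11

-0.22·85 + 2.28·97 = 202.460, which is > 115
1·85 + -0·97 = 85.000, which is > 68
0.68·85 − 0.4·97 = 19.000, which is < 26
This sign pattern matches Z-11.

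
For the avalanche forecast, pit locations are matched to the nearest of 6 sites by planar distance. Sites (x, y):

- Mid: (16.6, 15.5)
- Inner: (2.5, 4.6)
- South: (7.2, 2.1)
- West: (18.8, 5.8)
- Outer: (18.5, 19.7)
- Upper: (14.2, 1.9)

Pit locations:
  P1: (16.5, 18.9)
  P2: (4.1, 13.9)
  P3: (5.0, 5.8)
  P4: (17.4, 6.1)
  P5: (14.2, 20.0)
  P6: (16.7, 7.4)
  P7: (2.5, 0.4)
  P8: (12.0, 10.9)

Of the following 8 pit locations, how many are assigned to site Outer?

P1 → Outer
P2 → Inner
P3 → Inner
P4 → West
P5 → Outer
P6 → West
P7 → Inner
P8 → Mid
2 of the 8 go to Outer.

2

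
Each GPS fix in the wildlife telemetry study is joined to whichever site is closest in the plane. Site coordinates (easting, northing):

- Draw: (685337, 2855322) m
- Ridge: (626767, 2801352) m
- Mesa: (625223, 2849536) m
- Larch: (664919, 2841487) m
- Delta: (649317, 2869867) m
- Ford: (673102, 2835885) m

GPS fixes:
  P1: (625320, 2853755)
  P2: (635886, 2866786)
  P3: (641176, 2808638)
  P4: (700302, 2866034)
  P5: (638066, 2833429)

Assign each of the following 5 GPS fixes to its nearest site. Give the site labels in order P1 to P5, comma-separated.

P1 → Mesa (d²=17809370.00)
P2 → Delta (d²=189884322.00)
P3 → Ridge (d²=260705077.00)
P4 → Draw (d²=338698169.00)
P5 → Mesa (d²=424378098.00)

Mesa, Delta, Ridge, Draw, Mesa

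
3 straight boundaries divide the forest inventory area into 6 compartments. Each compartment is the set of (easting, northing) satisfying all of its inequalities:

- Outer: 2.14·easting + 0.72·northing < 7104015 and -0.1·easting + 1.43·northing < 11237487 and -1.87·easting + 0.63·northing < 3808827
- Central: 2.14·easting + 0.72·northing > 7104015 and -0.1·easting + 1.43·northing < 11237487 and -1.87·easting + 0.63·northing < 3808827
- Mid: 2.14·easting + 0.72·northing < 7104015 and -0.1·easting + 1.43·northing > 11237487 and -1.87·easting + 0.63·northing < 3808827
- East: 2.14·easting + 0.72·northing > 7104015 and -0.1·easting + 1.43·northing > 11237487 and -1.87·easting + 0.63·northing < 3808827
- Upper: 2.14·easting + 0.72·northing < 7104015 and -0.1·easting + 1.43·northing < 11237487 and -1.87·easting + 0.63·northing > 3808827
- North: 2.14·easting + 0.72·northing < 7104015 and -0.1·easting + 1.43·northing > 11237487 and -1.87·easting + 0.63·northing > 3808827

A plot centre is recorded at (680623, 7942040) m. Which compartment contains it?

2.14·680623 + 0.72·7942040 = 7174802.020, which is > 7104015
-0.1·680623 + 1.43·7942040 = 11289054.900, which is > 11237487
-1.87·680623 + 0.63·7942040 = 3730720.190, which is < 3808827
This sign pattern matches East.

East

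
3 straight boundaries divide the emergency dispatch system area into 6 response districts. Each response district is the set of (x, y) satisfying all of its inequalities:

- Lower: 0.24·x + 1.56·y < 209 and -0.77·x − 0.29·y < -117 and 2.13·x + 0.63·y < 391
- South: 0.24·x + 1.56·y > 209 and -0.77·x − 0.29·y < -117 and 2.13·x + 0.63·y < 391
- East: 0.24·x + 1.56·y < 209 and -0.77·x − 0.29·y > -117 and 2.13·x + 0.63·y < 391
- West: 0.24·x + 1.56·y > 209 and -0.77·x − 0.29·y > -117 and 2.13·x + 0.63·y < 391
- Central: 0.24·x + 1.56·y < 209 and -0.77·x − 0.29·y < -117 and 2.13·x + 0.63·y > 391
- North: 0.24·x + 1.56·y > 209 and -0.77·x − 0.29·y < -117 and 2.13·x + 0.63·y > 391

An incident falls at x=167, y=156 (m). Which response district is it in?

0.24·167 + 1.56·156 = 283.440, which is > 209
-0.77·167 − 0.29·156 = -173.830, which is < -117
2.13·167 + 0.63·156 = 453.990, which is > 391
This sign pattern matches North.

North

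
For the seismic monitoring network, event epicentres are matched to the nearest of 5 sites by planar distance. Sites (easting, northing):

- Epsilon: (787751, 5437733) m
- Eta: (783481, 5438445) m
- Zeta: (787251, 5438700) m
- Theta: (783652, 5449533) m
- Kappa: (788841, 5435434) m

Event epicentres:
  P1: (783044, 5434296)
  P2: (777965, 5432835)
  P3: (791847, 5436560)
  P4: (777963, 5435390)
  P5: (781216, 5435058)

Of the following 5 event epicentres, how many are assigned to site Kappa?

P1 → Eta
P2 → Eta
P3 → Kappa
P4 → Eta
P5 → Eta
1 of the 5 goes to Kappa.

1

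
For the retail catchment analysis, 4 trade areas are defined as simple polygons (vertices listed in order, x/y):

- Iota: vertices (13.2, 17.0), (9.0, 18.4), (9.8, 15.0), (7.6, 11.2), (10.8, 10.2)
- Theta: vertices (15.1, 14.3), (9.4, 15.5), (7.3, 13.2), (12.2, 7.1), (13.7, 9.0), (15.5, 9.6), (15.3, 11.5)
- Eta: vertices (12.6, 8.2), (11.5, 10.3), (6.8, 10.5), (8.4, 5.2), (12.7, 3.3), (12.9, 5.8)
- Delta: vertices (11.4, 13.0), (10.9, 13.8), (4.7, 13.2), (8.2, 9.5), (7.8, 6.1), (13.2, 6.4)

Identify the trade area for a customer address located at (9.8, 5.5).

Eta

Cast a ray rightward from (9.8, 5.5). For each polygon, the edges (by vertex number in listed order) whose endpoints lie on opposite sides of y = 5.5, where each meets that height, and whether that is right or left of the point:
Iota: no edge straddles that height → 0 crossings.
Theta: no edge straddles that height → 0 crossings.
Eta: 3–4 at x≈8.31 (left), 5–6 at x≈12.88 (right) → 1 crossing.
Delta: no edge straddles that height → 0 crossings.
Only Eta has an odd count, so the point is inside Eta.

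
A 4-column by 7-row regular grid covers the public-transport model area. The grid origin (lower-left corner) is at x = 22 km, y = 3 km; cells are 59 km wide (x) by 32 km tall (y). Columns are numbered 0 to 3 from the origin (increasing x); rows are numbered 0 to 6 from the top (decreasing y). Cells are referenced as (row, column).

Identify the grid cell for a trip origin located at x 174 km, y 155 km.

Column index: ⌊(174 − 22) / 59⌋ = ⌊2.576⌋ = 2
Row offset from origin: ⌊(155 − 3) / 32⌋ = ⌊4.750⌋ = 4 → row 2 (counted from top)

(2, 2)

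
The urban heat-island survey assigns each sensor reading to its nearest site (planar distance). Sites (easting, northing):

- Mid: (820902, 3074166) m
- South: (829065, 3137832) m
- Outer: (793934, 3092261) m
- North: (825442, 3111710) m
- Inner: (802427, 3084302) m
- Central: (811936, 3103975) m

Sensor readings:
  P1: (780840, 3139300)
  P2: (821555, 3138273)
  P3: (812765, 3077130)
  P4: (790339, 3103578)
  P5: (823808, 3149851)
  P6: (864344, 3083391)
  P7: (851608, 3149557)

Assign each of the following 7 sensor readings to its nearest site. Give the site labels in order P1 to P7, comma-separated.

Central, South, Mid, Outer, South, Mid, South

P1 → Central (d²=2214816841.00)
P2 → South (d²=56594581.00)
P3 → Mid (d²=74996065.00)
P4 → Outer (d²=140998514.00)
P5 → South (d²=172092410.00)
P6 → Mid (d²=1972307989.00)
P7 → South (d²=645662474.00)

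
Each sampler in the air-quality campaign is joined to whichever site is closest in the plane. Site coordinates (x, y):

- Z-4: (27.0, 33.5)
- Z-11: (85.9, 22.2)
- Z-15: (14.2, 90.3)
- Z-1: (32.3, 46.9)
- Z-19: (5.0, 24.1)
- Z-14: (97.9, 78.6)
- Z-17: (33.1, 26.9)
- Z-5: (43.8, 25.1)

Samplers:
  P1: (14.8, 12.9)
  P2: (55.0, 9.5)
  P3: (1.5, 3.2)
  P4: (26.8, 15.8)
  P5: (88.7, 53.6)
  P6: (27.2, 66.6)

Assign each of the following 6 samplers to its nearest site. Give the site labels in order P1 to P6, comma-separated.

Z-19, Z-5, Z-19, Z-17, Z-14, Z-1

P1 → Z-19 (d²=221.48)
P2 → Z-5 (d²=368.80)
P3 → Z-19 (d²=449.06)
P4 → Z-17 (d²=162.90)
P5 → Z-14 (d²=709.64)
P6 → Z-1 (d²=414.10)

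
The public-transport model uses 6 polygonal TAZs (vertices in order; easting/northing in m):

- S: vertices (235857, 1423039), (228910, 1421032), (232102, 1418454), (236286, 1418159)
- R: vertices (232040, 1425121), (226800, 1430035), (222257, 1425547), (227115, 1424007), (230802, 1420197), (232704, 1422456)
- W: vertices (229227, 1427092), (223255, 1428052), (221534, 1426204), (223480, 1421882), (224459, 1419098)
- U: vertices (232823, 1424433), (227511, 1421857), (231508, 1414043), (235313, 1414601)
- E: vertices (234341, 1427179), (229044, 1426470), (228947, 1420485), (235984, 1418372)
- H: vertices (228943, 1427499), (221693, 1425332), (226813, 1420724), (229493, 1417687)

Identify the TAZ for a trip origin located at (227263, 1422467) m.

Cast a ray rightward from (227263, 1422467). For each polygon, the edges (by vertex number in listed order) whose endpoints lie on opposite sides of northing = 1422467, where each meets that height, and whether that is right or left of the point:
S: 1–2 at easting≈233877.1 (right), 4–1 at easting≈235907.3 (right) → 2 crossings.
R: 4–5 at easting≈228605.3 (right), 6–1 at easting≈232701.3 (right) → 2 crossings.
W: 3–4 at easting≈223216.6 (left), 5–1 at easting≈226468.4 (left) → 0 crossings.
U: 1–2 at easting≈228768.9 (right), 4–1 at easting≈233320.9 (right) → 2 crossings.
E: 2–3 at easting≈228979.1 (right), 4–1 at easting≈235220.1 (right) → 2 crossings.
H: 2–3 at easting≈224876.3 (left), 4–1 at easting≈229225.1 (right) → 1 crossing.
Only H has an odd count, so the point is inside H.

H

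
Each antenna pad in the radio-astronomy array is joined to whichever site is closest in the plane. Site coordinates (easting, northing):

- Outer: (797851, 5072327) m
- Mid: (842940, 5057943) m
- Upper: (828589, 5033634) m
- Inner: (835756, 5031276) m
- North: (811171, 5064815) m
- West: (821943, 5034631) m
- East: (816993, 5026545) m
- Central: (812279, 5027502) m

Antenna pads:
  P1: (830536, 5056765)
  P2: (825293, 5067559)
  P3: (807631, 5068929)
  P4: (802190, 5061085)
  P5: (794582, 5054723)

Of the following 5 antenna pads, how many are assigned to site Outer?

1

P1 → Mid
P2 → North
P3 → North
P4 → North
P5 → Outer
1 of the 5 goes to Outer.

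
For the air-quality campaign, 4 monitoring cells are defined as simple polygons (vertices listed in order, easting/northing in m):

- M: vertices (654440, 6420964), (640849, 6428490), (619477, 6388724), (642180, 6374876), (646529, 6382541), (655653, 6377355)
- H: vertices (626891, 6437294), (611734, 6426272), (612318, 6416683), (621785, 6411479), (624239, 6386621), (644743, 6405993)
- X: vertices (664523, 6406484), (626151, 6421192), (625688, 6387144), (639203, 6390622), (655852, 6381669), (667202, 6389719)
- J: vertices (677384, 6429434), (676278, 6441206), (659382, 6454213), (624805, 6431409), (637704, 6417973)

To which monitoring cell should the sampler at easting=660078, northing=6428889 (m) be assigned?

Cast a ray rightward from (660078, 6428889). For each polygon, the edges (by vertex number in listed order) whose endpoints lie on opposite sides of northing = 6428889, where each meets that height, and whether that is right or left of the point:
M: no edge straddles that height → 0 crossings.
H: 1–2 at easting≈615332.8 (left), 6–1 at easting≈631684.7 (left) → 0 crossings.
X: no edge straddles that height → 0 crossings.
J: 4–5 at easting≈627224.3 (left), 5–1 at easting≈675497.1 (right) → 1 crossing.
Only J has an odd count, so the point is inside J.

J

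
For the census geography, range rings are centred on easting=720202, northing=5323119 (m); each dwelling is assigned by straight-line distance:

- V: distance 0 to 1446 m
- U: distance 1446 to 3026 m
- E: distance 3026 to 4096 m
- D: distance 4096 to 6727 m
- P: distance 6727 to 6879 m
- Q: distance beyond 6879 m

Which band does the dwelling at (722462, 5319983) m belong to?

E

Distance = √((722462−720202)² + (5319983−5323119)²) = √(5107600.000 + 9834496.000) = 3865.501 m.
3026 ≤ 3865.501 < 4096 → E.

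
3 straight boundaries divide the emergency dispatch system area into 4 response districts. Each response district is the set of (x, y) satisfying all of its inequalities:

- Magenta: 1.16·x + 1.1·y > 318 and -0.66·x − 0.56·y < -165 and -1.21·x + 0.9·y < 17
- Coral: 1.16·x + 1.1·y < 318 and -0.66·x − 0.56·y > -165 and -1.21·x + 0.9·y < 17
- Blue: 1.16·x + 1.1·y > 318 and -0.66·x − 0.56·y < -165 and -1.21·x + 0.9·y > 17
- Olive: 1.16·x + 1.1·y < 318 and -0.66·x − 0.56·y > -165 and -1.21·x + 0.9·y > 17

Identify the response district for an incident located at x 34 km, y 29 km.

1.16·34 + 1.1·29 = 71.340, which is < 318
-0.66·34 − 0.56·29 = -38.680, which is > -165
-1.21·34 + 0.9·29 = -15.040, which is < 17
This sign pattern matches Coral.

Coral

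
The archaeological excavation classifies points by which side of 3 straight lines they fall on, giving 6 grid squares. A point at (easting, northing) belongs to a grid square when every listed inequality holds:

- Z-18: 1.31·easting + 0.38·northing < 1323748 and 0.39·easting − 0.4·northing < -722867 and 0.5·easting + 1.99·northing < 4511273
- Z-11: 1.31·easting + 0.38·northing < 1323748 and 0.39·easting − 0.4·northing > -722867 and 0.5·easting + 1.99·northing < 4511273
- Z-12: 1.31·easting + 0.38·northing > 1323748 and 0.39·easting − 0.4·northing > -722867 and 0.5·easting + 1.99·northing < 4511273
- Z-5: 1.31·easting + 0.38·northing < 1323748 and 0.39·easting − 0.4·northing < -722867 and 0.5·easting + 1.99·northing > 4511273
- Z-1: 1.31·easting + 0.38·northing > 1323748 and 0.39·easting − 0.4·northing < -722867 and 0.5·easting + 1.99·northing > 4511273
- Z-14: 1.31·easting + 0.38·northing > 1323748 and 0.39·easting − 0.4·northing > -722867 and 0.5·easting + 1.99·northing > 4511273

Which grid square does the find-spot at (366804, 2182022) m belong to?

Z-5

1.31·366804 + 0.38·2182022 = 1309681.600, which is < 1323748
0.39·366804 − 0.4·2182022 = -729755.240, which is < -722867
0.5·366804 + 1.99·2182022 = 4525625.780, which is > 4511273
This sign pattern matches Z-5.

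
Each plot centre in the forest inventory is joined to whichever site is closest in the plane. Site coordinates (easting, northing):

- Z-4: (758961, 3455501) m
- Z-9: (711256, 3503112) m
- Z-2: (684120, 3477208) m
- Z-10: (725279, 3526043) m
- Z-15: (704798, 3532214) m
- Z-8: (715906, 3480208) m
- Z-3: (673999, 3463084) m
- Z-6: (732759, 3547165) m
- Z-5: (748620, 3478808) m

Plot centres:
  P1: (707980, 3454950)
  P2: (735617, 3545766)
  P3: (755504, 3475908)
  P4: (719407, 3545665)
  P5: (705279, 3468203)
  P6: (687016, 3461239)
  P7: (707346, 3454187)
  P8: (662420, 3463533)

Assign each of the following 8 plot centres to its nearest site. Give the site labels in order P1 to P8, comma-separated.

Z-8, Z-6, Z-5, Z-6, Z-8, Z-3, Z-8, Z-3

P1 → Z-8 (d²=700788040.00)
P2 → Z-6 (d²=10125365.00)
P3 → Z-5 (d²=55799456.00)
P4 → Z-6 (d²=180525904.00)
P5 → Z-8 (d²=257053154.00)
P6 → Z-3 (d²=172846314.00)
P7 → Z-8 (d²=750366041.00)
P8 → Z-3 (d²=134274842.00)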